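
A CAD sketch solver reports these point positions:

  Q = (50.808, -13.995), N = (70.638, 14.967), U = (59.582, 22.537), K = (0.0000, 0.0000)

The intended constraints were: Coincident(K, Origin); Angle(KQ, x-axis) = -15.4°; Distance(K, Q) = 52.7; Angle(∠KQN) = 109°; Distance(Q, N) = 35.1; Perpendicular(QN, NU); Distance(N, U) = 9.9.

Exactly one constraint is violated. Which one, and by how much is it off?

Distance(N, U) = 9.9 — off by 3.50.

K = (0.00, 0.00) ✓; KQ at -15.40° ✓; |KQ| = 52.70 ✓; ∠KQN = 109.0° ✓; |QN| = 35.10 ✓; ∠(QN, NU) = 90.00° ✓; |NU| = 13.40 ✗.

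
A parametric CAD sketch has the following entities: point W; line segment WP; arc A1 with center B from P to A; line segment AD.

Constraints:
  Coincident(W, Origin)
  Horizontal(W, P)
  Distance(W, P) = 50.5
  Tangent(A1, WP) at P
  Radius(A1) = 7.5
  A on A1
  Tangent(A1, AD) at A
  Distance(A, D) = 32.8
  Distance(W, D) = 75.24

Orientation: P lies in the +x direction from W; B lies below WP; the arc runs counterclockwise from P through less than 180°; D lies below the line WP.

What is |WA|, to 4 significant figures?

46.26

W is at the origin; WP is horizontal with |WP| = 50.5 and P on the +x side, so P = (50.50, 0.000). Tangency of A1 to WP means the radius BP is perpendicular to WP, so B = P + (0, -7.5) = (50.50, -7.500). Since BA ⟂ AD (tangency), |BD| = √(7.5² + 32.8²) = 33.65 regardless of where A sits on A1. So D lies on both circle(W, 75.24) and circle(B, 33.65); the below-WP intersection is D = (65.03, -37.85). A is the foot of the tangent from D: A = (44.63, -12.16).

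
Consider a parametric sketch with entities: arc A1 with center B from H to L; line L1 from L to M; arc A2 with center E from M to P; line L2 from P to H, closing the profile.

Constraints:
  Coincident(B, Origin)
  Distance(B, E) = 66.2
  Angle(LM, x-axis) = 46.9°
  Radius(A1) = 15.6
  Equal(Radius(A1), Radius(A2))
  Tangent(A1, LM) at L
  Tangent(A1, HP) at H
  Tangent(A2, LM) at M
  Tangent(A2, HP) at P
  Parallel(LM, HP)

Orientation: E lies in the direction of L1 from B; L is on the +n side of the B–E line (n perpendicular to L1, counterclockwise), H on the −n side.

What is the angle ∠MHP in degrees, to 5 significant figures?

25.234°

The slot axis is L1's direction at 46.9°, so u = (cos 46.9°, sin 46.9°) = (0.68327, 0.73016) and n = (−sin 46.9°, cos 46.9°) = (-0.73016, 0.68327). B is at the origin and E lies 66.2 along u from B, so E = 66.2·u = (45.233, 48.337). Tangency of A1 to both parallel lines with radius 15.6 puts L and H at B ± 15.6·n: L = (-11.391, 10.659), H = (11.391, -10.659). Equal radii place M and P the same way about E: M = E + 15.6·n = (33.842, 58.996), P = E − 15.6·n = (56.623, 37.678). Then cos ∠MHP = HM·HP / (|HM||HP|), giving 25.234°.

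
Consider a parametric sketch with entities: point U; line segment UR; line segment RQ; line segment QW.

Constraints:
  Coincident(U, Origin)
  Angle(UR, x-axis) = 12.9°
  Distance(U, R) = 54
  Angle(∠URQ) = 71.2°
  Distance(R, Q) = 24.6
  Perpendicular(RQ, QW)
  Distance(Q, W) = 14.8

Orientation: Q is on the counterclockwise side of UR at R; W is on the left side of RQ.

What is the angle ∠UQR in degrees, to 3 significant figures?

82.0°

U is at the origin; UR runs at 12.9° with length 54.0, so R = 54.0·(cos 12.9°, sin 12.9°) = (52.6, 12.1). ∠URQ = 71.2°, so RQ runs at 12.9° + (180° − 71.2°) = 122° from the x-axis; with |RQ| = 24.6, Q = R + 24.6·(cos 122°, sin 122°) = (39.7, 33.0). Then cos ∠UQR = QU·QR / (|QU||QR|), giving 82.0°.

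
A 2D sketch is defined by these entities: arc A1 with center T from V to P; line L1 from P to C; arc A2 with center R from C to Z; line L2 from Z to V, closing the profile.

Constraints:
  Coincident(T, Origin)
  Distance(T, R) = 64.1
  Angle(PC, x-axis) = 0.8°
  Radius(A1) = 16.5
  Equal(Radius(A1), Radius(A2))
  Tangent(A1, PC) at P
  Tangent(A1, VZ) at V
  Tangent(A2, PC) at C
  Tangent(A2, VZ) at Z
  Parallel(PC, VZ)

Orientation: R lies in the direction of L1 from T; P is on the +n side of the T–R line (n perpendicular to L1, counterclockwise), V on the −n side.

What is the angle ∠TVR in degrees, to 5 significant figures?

75.565°

The slot axis is L1's direction at 0.8°, so u = (cos 0.8°, sin 0.8°) = (0.99990, 0.013962) and n = (−sin 0.8°, cos 0.8°) = (-0.013962, 0.99990). T is at the origin and R lies 64.1 along u from T, so R = 64.1·u = (64.094, 0.89498). Tangency of A1 to both parallel lines with radius 16.5 puts P and V at T ± 16.5·n: P = (-0.23038, 16.498), V = (0.23038, -16.498). Then cos ∠TVR = VT·VR / (|VT||VR|), giving 75.565°.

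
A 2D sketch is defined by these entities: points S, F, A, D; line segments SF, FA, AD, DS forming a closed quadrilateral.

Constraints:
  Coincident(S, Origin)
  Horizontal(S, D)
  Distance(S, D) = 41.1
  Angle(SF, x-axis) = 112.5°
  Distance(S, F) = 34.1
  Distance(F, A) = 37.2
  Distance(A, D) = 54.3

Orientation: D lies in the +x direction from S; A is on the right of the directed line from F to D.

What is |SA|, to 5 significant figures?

14.102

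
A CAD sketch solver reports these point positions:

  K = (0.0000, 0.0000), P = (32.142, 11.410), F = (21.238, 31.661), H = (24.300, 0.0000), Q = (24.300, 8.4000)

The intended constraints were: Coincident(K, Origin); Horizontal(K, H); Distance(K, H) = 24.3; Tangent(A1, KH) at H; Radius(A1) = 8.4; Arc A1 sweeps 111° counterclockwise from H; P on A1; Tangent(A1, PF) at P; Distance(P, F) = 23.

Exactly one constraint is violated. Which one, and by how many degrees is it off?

Tangent(A1, PF) at P — off by 7.30°.

K = (0.00, 0.00) ✓; K.y = 0.00, H.y = 0.00 ✓; |KH| = 24.30 ✓; ∠(QH, HK) = 90.00° ✓; |QH| = 8.400 ✓; bearing(Q→P) − bearing(Q→H) = 111.0° ✓; |QP| = 8.400 ✓; ∠(QP, PF) = 82.70° ✗; |PF| = 23.00 ✓.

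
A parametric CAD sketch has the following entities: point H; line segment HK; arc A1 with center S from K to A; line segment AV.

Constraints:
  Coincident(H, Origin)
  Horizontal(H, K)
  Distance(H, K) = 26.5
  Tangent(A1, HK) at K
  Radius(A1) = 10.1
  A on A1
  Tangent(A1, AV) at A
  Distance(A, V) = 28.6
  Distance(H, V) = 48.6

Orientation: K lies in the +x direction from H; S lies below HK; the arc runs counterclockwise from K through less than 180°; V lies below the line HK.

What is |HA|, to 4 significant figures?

21.80

Checks: ∠(SK, KH) = 90.00° ✓; |SK| = 10.10 ✓; |SA| = 10.10 ✓; ∠(SA, AV) = 90.00° ✓; |AV| = 28.60 ✓; |HV| = 48.60 ✓.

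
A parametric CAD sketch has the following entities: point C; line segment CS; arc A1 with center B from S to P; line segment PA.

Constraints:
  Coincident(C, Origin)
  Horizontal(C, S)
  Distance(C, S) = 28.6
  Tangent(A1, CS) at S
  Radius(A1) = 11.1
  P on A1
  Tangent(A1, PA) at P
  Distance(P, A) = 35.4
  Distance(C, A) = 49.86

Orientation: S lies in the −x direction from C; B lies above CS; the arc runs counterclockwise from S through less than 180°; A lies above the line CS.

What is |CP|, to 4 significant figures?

20.77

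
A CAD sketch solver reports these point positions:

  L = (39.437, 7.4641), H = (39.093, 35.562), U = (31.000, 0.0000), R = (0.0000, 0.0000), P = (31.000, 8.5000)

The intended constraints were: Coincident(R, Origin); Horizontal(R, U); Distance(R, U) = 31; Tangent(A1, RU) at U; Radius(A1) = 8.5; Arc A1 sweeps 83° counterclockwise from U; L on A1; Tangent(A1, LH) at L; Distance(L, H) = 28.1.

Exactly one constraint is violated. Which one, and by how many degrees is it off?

Tangent(A1, LH) at L — off by 7.70°.

R = (0.00, 0.00) ✓; R.y = 0.00, U.y = 0.00 ✓; |RU| = 31.00 ✓; ∠(PU, UR) = 90.00° ✓; |PU| = 8.500 ✓; bearing(P→L) − bearing(P→U) = 83.00° ✓; |PL| = 8.500 ✓; ∠(PL, LH) = 82.30° ✗; |LH| = 28.10 ✓.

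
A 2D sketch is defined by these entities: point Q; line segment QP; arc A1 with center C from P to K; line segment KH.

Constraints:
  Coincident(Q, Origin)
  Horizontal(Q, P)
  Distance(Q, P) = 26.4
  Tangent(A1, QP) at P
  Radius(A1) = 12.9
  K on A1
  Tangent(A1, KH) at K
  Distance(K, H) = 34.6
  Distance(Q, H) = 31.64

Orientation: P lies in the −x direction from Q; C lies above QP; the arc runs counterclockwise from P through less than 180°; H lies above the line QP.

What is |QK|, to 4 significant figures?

17.15

Checks: Q.y = 0.00, P.y = 0.00 ✓; |CK| = 12.90 ✓; ∠(CK, KH) = 90.00° ✓; |KH| = 34.60 ✓; |QH| = 31.64 ✓.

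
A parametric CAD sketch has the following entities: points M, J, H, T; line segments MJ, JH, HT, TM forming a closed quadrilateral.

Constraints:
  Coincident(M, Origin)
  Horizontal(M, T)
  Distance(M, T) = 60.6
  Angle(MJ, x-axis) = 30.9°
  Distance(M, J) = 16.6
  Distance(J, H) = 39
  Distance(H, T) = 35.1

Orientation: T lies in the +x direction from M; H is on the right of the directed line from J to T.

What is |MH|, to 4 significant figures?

42.85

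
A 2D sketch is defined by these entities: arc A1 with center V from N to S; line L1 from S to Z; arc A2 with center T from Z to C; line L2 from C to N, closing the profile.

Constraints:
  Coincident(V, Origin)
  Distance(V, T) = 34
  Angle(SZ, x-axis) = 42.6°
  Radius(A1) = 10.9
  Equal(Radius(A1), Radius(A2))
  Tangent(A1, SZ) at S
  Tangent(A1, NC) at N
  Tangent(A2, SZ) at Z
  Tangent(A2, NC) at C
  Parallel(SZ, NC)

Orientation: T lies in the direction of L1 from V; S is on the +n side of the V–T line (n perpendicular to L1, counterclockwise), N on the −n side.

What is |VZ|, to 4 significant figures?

35.70

Tangency of A1 to both parallel lines with radius 10.9 puts S and N at V ± 10.9·n: S = (-7.378, 8.023), N = (7.378, -8.023). Equal radii place Z and C the same way about T: Z = T + 10.9·n = (17.65, 31.04), C = T − 10.9·n = (32.41, 14.99). Then |VZ| = |Z − V| = 35.70.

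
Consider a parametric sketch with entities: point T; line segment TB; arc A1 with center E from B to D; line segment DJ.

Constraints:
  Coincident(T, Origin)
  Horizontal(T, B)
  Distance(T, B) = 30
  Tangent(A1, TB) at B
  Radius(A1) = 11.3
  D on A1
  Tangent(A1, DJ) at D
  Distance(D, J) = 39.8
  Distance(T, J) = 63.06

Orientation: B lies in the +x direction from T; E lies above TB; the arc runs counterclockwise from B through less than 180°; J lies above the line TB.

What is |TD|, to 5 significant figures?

43.176

Checks: |TB| = 30.00 ✓; |ED| = 11.30 ✓; ∠(ED, DJ) = 90.00° ✓; |DJ| = 39.80 ✓; |TJ| = 63.06 ✓.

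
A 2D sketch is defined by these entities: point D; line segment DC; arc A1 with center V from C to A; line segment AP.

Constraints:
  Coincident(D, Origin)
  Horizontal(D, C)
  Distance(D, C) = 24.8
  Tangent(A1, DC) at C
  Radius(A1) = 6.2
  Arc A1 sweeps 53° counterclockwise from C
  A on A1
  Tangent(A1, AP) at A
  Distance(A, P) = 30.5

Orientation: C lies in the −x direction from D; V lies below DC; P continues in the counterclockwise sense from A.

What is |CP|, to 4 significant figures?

35.54

D is at the origin; D and C share the same y with |DC| = 24.8 and C on the −x side, so C = (-24.80, 0.000). A1 meets DC tangentially, so VC is at right angles to DC, so V = C + (0, -6.2) = (-24.80, -6.200). On A1, C sits at bearing 90° from V; a 53° counterclockwise sweep puts A at bearing 143°, so A = V + 6.2·(cos 143°, sin 143°) = (-29.75, -2.469). Since A1 is tangent to AP there, VA ⟂ AP, so AP runs along (−sin 143°, cos 143°); with |AP| = 30.5, P = (-48.11, -26.83). Then |CP| = |P − C| = 35.54.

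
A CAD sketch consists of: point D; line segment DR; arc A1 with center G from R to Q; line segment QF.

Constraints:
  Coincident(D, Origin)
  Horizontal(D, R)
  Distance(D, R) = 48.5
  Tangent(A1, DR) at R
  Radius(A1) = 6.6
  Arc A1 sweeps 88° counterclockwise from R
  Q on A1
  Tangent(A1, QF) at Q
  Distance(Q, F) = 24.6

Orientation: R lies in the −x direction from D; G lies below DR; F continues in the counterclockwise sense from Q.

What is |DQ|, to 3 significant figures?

55.5

Tangency of A1 to DR means the radius GR is perpendicular to DR, so G = R + (0, -6.6) = (-48.5, -6.60). On A1, R sits at bearing 90° from G; an 88° counterclockwise sweep puts Q at bearing 178°, so Q = G + 6.6·(cos 178°, sin 178°) = (-55.1, -6.37). Then |DQ| = |Q − D| = 55.5.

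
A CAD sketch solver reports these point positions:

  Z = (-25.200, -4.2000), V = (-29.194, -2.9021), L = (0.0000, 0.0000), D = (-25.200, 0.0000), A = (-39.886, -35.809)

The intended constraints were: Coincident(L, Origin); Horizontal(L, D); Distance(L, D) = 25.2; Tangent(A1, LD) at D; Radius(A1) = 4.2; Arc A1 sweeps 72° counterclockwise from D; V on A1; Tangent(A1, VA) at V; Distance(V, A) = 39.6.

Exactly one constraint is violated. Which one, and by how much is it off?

Distance(V, A) = 39.6 — off by 5.00.

L = (0.00, 0.00) ✓; L.y = 0.00, D.y = 0.00 ✓; |LD| = 25.20 ✓; ∠(ZD, DL) = 90.00° ✓; |ZD| = 4.200 ✓; bearing(Z→V) − bearing(Z→D) = 72.00° ✓; |ZV| = 4.200 ✓; ∠(ZV, VA) = 90.00° ✓; |VA| = 34.60 ✗.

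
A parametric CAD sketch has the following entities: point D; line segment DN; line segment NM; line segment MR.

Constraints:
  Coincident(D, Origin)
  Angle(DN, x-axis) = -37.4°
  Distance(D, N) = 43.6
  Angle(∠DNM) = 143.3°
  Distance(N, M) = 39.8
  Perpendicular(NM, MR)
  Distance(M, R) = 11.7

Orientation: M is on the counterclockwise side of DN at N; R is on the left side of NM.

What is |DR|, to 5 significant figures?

76.123

D is at the origin; DN runs at -37.4° with length 43.6, so N = 43.6·(cos -37.4°, sin -37.4°) = (34.636, -26.482). ∠DNM = 143.3°, so NM runs at -37.4° + (180° − 143.3°) = -0.70000° from the x-axis; with |NM| = 39.8, M = N + 39.8·(cos -0.70000°, sin -0.70000°) = (74.434, -26.968). NM is perpendicular to MR; with |MR| = 11.7 on the left of NM, R = M + 11.7·(0.012217, 0.99993) = (74.576, -15.269). Then |DR| = |R − D| = 76.123.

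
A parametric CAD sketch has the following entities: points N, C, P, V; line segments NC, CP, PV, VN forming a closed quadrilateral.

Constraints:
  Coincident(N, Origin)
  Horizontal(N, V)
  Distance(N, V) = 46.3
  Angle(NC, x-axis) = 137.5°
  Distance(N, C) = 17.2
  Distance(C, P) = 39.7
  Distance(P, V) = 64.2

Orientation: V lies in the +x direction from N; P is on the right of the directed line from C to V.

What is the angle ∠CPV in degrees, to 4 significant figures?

65.87°

N is at the origin; N and V share the same y with |NV| = 46.3 and V in +x, so V = (46.3, 0). NC runs at 137.5° with |NC| = 17.2, so C = (-12.68, 11.62). P is determined by |CP| = 39.7 and |PV| = 64.2 together: it lies at the intersection of circle(C, 39.7) and circle(V, 64.2). With |CV| = 60.11, the foot of the radical line on CV is 8.885 from C and the perpendicular offset is √(39.7² − 8.885²) = 38.69. Taking the right-of-CV solution: P = (-11.44, -28.06).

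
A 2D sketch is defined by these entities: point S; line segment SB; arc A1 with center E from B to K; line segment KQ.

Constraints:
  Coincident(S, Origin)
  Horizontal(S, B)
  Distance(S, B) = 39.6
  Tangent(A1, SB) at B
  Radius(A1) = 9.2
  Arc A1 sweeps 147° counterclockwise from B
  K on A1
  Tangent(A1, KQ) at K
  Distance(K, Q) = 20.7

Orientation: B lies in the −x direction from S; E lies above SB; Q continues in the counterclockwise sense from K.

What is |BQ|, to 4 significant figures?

30.78

On A1, B sits at bearing -90° from E; a 147° counterclockwise sweep puts K at bearing 57°, so K = E + 9.2·(cos 57°, sin 57°) = (-34.59, 16.92). The tangent condition forces EK to be normal to KQ, so KQ runs along (−sin 57°, cos 57°); with |KQ| = 20.7, Q = (-51.95, 28.19). Then |BQ| = |Q − B| = 30.78.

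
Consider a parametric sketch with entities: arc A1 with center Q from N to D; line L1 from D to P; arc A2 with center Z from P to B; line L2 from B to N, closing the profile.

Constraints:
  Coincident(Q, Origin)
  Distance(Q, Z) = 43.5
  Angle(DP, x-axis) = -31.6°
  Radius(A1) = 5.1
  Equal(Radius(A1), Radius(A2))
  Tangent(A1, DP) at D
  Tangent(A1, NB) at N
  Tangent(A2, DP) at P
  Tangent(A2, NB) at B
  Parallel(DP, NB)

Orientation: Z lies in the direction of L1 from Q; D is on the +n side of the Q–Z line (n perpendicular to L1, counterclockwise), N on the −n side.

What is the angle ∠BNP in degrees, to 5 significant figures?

13.196°

The slot axis is L1's direction at -31.6°, so u = (cos -31.6°, sin -31.6°) = (0.85173, -0.52399) and n = (−sin -31.6°, cos -31.6°) = (0.52399, 0.85173). Q is at the origin and Z lies 43.5 along u from Q, so Z = 43.5·u = (37.050, -22.793). Tangency of A1 to both parallel lines with radius 5.1 puts D and N at Q ± 5.1·n: D = (2.6723, 4.3438), N = (-2.6723, -4.3438). Equal radii place P and B the same way about Z: P = Z + 5.1·n = (39.722, -18.450), B = Z − 5.1·n = (34.378, -27.137). Then cos ∠BNP = NB·NP / (|NB||NP|), giving 13.196°.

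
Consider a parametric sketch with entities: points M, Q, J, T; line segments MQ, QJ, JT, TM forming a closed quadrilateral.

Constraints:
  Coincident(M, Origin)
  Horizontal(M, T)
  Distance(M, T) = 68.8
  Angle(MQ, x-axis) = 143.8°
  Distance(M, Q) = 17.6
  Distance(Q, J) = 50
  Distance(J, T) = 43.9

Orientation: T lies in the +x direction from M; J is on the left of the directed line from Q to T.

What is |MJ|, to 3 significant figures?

42.2

Checks: |QJ| = 50.00 ✓; |JT| = 43.90 ✓.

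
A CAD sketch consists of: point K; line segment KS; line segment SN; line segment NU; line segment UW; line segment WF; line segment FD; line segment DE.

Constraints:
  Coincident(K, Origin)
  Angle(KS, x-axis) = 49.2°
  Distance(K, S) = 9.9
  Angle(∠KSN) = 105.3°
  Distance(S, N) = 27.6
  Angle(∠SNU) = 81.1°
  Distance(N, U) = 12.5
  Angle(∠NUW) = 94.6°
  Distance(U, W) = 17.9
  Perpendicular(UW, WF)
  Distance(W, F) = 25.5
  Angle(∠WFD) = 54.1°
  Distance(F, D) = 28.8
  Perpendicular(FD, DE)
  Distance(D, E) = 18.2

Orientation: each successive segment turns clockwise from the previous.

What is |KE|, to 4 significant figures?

24.14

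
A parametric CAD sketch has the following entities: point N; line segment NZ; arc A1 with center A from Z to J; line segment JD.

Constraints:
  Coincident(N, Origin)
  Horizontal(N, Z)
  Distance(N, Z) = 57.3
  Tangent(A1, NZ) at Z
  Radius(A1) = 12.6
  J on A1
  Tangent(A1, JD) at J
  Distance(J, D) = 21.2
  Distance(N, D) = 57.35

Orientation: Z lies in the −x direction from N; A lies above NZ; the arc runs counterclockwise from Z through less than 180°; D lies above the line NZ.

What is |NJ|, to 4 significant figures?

46.65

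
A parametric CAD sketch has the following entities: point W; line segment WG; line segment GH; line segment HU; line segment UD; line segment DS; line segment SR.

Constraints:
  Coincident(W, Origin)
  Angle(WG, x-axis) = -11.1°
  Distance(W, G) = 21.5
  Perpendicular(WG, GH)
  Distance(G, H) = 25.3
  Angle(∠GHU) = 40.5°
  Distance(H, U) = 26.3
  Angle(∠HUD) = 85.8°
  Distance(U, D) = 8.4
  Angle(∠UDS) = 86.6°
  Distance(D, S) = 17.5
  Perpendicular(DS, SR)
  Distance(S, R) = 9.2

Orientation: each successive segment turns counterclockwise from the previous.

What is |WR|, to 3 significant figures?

23.9

W is at the origin; WG runs at -11.1° with length 21.5, so G = (21.1, -4.14). WG is perpendicular to GH, so GH runs at 78.9°; with |GH| = 25.3, H = (26.0, 20.7). ∠GHU = 40.5° gives HU at -142° from the x-axis; with |HU| = 26.3, U = (5.36, 4.35). ∠HUD = 85.8° gives UD at -47.4° from the x-axis; with |UD| = 8.4, D = (11.0, -1.83). ∠UDS = 86.6° gives DS at 46.0° from the x-axis; with |DS| = 17.5, S = (23.2, 10.8). DS ⟂ SR, so SR runs at 136°; with |SR| = 9.2, R = (16.6, 17.1). Then |WR| = |R − W| = 23.9.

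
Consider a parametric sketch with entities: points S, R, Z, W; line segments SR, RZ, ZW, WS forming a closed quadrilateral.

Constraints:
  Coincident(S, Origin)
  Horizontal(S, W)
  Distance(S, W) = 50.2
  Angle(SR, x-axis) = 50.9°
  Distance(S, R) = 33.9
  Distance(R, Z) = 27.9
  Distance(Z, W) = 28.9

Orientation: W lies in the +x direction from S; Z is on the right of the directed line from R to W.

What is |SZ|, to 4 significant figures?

21.40

Checks: |RZ| = 27.90 ✓; |ZW| = 28.90 ✓.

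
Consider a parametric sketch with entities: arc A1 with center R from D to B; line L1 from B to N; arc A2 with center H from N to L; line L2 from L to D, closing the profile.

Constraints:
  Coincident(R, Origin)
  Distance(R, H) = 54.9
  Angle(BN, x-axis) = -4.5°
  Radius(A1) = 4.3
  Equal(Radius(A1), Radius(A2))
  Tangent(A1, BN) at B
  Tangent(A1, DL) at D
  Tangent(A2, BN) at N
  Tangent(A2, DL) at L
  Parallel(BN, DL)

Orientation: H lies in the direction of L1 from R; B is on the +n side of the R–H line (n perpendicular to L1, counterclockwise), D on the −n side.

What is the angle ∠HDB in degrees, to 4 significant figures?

85.52°

The slot axis is L1's direction at -4.5°, so u = (cos -4.5°, sin -4.5°) = (0.9969, -0.07846) and n = (−sin -4.5°, cos -4.5°) = (0.07846, 0.9969). R is at the origin and H lies 54.9 along u from R, so H = 54.9·u = (54.73, -4.307). Tangency of A1 to both parallel lines with radius 4.3 puts B and D at R ± 4.3·n: B = (0.3374, 4.287), D = (-0.3374, -4.287). Then cos ∠HDB = DH·DB / (|DH||DB|), giving 85.52°.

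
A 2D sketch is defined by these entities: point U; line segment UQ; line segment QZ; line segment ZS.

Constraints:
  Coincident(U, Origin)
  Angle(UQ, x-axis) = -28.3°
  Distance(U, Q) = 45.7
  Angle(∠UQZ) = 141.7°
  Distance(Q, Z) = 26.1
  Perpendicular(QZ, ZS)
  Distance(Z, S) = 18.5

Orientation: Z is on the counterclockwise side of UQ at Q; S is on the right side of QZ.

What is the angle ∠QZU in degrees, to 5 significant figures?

24.565°

U is at the origin; UQ runs at -28.3° with length 45.7, so Q = 45.7·(cos -28.3°, sin -28.3°) = (40.238, -21.666). ∠UQZ = 141.7°, so QZ runs at -28.3° + (180° − 141.7°) = 10.000° from the x-axis; with |QZ| = 26.1, Z = Q + 26.1·(cos 10.000°, sin 10.000°) = (65.941, -17.134). Then cos ∠QZU = ZQ·ZU / (|ZQ||ZU|), giving 24.565°.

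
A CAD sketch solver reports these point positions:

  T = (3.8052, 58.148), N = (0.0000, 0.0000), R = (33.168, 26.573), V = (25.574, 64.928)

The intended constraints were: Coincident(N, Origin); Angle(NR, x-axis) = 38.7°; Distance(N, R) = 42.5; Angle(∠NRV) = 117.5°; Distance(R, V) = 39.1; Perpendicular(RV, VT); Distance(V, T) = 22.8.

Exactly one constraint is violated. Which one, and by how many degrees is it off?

Perpendicular(RV, VT) — off by 6.10°.

N = (0.00, 0.00) ✓; NR at 38.70° ✓; |NR| = 42.50 ✓; ∠NRV = 117.5° ✓; |RV| = 39.10 ✓; ∠(RV, VT) = 96.10° ✗; |VT| = 22.80 ✓.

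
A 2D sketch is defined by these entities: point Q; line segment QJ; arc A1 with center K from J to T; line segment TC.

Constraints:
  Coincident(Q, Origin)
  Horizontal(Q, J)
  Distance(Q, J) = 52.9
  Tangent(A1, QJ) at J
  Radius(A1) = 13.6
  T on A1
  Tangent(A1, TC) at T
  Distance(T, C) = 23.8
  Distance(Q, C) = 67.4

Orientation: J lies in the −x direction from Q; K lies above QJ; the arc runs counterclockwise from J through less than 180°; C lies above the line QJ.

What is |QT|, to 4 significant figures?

46.10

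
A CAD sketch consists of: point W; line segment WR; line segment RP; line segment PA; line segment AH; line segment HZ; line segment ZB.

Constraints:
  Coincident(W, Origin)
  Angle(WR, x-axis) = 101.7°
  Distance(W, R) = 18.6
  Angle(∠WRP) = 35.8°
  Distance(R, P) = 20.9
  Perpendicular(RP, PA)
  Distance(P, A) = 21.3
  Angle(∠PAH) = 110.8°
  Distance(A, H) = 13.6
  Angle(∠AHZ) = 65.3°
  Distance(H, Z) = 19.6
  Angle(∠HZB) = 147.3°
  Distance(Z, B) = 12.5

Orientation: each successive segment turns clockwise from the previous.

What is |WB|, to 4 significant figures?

14.46

∠AHZ = 65.3° gives HZ at 43.60° from the x-axis; with |HZ| = 19.6, Z = (-1.195, 6.935). ∠HZB = 147.3° gives ZB at 10.90° from the x-axis; with |ZB| = 12.5, B = (11.08, 9.298). Then |WB| = |B − W| = 14.46.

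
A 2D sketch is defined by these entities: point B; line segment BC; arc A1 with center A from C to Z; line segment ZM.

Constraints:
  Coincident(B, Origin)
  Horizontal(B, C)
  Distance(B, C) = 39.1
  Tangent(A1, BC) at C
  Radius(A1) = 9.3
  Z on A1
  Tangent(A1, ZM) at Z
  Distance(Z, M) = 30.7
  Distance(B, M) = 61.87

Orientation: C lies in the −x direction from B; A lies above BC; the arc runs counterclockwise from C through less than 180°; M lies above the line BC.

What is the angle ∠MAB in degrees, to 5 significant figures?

117.33°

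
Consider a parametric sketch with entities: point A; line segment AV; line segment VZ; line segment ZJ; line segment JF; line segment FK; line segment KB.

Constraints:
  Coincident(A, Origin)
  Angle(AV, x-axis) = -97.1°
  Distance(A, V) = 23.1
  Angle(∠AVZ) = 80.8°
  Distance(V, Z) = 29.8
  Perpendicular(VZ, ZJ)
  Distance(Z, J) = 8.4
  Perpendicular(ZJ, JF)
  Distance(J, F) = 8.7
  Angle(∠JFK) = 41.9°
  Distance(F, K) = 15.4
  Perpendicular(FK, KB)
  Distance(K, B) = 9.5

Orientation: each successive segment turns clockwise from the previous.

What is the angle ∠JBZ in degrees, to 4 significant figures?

49.10°

∠JFK = 41.9° gives FK at -154.4° from the x-axis; with |FK| = 15.4, K = (-34.64, -15.59). FK ⟂ KB, so KB runs at 115.6°; with |KB| = 9.5, B = (-38.74, -7.025). Then cos ∠JBZ = BJ·BZ / (|BJ||BZ|), giving 49.10°.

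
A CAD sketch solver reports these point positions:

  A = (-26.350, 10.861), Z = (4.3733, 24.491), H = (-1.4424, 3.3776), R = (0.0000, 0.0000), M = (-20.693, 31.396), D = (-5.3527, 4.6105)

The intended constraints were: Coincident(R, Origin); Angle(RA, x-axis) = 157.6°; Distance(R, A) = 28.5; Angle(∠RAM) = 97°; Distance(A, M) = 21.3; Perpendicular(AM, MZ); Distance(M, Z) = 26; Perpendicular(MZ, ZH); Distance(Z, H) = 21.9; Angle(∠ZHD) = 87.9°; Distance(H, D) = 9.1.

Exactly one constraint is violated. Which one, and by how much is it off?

Distance(H, D) = 9.1 — off by 5.00.

R = (0.00, 0.00) ✓; RA at 157.6° ✓; |RA| = 28.50 ✓; ∠RAM = 97.00° ✓; |AM| = 21.30 ✓; ∠(AM, MZ) = 90.00° ✓; |MZ| = 26.00 ✓; ∠(MZ, ZH) = 90.00° ✓; |ZH| = 21.90 ✓; ∠ZHD = 87.90° ✓; |HD| = 4.100 ✗.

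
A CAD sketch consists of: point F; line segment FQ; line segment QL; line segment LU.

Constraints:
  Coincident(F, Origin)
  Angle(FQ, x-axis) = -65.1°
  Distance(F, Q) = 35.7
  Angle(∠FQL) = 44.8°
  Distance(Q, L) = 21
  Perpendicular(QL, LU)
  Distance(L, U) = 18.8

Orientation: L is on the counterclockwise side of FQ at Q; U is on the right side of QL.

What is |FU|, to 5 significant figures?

44.168

∠FQL = 44.8°, so QL runs at -65.1° + (180° − 44.8°) = 70.100° from the x-axis; with |QL| = 21.0, L = Q + 21.0·(cos 70.100°, sin 70.100°) = (22.179, -12.635). QL ⟂ LU; with |LU| = 18.8 on the right of QL, U = L + 18.8·(0.94029, -0.34038) = (39.856, -19.035). Then |FU| = |U − F| = 44.168.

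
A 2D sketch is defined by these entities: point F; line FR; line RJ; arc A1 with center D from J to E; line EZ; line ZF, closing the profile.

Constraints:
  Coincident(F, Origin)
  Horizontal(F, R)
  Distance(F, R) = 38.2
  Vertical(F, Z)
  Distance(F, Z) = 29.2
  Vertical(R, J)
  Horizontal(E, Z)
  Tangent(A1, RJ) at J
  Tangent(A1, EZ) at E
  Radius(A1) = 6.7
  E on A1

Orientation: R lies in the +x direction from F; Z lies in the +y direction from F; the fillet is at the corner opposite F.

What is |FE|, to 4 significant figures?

42.95

The virtual corner opposite F is at (38.20, 29.20). A1 meets RJ tangentially, so DJ is at right angles to RJ and A1 meets EZ tangentially, so DE is at right angles to EZ, with radius 6.7, so the center D sits 6.7 in from both sides at D = (31.50, 22.50). That places the tangent points at J = (38.20, 22.50) on RJ and E = (31.50, 29.20) on EZ. Then |FE| = |E − F| = 42.95.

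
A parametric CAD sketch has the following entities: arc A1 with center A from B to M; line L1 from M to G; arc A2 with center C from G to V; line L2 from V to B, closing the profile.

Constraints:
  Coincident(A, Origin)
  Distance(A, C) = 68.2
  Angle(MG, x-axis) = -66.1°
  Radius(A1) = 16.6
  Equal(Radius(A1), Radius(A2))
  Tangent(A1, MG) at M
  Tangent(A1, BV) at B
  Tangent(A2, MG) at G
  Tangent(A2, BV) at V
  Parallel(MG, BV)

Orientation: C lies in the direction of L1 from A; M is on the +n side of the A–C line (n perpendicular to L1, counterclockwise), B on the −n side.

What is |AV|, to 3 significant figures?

70.2

The slot axis is L1's direction at -66.1°, so u = (cos -66.1°, sin -66.1°) = (0.405, -0.914) and n = (−sin -66.1°, cos -66.1°) = (0.914, 0.405). A is at the origin and C lies 68.2 along u from A, so C = 68.2·u = (27.6, -62.4). Tangency of A1 to both parallel lines with radius 16.6 puts M and B at A ± 16.6·n: M = (15.2, 6.73), B = (-15.2, -6.73). Equal radii place G and V the same way about C: G = C + 16.6·n = (42.8, -55.6), V = C − 16.6·n = (12.5, -69.1). Then |AV| = |V − A| = 70.2.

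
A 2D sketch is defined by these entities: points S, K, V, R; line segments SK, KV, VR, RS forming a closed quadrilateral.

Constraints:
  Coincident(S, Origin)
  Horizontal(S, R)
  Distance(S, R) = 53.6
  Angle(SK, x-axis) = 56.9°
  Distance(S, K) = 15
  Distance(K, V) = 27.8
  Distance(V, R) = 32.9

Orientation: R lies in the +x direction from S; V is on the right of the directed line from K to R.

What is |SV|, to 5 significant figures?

25.262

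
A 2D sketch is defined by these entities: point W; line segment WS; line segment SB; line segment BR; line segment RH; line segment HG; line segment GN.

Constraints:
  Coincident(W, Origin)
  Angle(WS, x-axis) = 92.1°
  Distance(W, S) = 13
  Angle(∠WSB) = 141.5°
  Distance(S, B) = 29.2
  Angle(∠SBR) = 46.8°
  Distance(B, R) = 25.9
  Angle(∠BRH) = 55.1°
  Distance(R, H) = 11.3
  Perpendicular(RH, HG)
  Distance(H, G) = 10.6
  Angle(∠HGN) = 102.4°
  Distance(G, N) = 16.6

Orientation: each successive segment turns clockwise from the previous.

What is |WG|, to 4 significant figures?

29.79

W is at the origin; WS runs at 92.1° with length 13.0, so S = (-0.4764, 12.99). ∠WSB = 141.5° gives SB at 53.60° from the x-axis; with |SB| = 29.2, B = (16.85, 36.49). ∠SBR = 46.8° gives BR at -79.60° from the x-axis; with |BR| = 25.9, R = (21.53, 11.02). ∠BRH = 55.1° gives RH at 155.5° from the x-axis; with |RH| = 11.3, H = (11.24, 15.71). RH ⟂ HG, so HG runs at 65.50°; with |HG| = 10.6, G = (15.64, 25.35). Then |WG| = |G − W| = 29.79.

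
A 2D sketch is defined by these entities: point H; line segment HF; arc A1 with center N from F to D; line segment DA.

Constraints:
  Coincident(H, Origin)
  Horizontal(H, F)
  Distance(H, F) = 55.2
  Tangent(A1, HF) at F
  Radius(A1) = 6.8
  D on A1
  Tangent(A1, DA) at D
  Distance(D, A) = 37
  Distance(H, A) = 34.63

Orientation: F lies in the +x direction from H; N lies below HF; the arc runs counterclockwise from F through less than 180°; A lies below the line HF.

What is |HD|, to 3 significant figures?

50.8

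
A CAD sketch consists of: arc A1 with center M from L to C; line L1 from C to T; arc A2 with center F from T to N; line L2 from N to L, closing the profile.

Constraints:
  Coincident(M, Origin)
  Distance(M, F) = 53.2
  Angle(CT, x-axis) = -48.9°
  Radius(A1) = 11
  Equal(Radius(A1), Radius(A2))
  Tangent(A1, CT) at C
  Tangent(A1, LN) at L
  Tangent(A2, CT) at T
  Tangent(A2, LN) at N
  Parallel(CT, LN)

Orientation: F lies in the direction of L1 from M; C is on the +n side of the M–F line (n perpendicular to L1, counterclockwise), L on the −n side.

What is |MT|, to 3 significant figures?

54.3

Tangency of A1 to both parallel lines with radius 11.0 puts C and L at M ± 11.0·n: C = (8.29, 7.23), L = (-8.29, -7.23). Equal radii place T and N the same way about F: T = F + 11.0·n = (43.3, -32.9), N = F − 11.0·n = (26.7, -47.3). Then |MT| = |T − M| = 54.3.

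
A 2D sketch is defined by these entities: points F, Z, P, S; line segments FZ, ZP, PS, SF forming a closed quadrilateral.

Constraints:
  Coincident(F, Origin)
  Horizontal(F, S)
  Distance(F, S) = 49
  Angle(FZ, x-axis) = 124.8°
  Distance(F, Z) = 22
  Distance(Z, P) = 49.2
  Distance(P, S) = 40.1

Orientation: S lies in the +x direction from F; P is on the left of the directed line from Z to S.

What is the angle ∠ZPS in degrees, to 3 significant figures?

91.3°

F is at the origin; FS is horizontal with |FS| = 49.0 and S in +x, so S = (49.0, 0). FZ runs at 124.8° with |FZ| = 22.0, so Z = (-12.6, 18.1). P is determined by |ZP| = 49.2 and |PS| = 40.1 together: it lies at the intersection of circle(Z, 49.2) and circle(S, 40.1). With |ZS| = 64.2, the foot of the radical line on ZS is 38.4 from Z and the perpendicular offset is √(49.2² − 38.4²) = 30.7. Taking the left-of-ZS solution: P = (33.0, 36.8).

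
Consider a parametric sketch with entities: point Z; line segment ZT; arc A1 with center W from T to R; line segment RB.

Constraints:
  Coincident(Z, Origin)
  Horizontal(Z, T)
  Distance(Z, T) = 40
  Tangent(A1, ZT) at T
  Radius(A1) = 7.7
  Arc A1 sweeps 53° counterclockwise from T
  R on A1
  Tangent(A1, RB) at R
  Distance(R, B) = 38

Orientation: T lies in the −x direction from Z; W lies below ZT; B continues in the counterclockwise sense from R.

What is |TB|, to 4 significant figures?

44.26

Z is at the origin; ZT is horizontal with |ZT| = 40.0 and T on the −x side, so T = (-40.00, 0.000). Since A1 is tangent to ZT there, WT ⟂ ZT, so W = T + (0, -7.7) = (-40.00, -7.700). On A1, T sits at bearing 90° from W; a 53° counterclockwise sweep puts R at bearing 143°, so R = W + 7.7·(cos 143°, sin 143°) = (-46.15, -3.066). The tangent condition forces WR to be normal to RB, so RB runs along (−sin 143°, cos 143°); with |RB| = 38.0, B = (-69.02, -33.41). Then |TB| = |B − T| = 44.26.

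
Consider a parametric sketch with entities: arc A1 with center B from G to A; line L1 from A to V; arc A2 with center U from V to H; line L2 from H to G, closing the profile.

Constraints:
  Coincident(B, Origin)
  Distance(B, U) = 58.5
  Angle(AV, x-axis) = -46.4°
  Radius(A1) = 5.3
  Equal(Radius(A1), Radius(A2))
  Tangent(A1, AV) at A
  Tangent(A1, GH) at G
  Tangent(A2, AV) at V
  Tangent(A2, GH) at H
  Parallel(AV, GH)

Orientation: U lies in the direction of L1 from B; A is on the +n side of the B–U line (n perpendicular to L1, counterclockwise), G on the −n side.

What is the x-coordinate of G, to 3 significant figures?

-3.84

The slot axis is L1's direction at -46.4°, so u = (cos -46.4°, sin -46.4°) = (0.690, -0.724) and n = (−sin -46.4°, cos -46.4°) = (0.724, 0.690). B is at the origin and U lies 58.5 along u from B, so U = 58.5·u = (40.3, -42.4). Tangency of A1 to both parallel lines with radius 5.3 puts A and G at B ± 5.3·n: A = (3.84, 3.65), G = (-3.84, -3.65). So G.x = -3.84.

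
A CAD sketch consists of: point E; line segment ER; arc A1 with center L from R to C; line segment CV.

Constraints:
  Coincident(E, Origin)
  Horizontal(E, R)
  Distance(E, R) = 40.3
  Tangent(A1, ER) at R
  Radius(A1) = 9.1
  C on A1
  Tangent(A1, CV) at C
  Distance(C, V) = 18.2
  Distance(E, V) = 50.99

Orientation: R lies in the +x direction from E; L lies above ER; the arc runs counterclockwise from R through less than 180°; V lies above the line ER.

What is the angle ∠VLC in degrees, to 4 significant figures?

63.43°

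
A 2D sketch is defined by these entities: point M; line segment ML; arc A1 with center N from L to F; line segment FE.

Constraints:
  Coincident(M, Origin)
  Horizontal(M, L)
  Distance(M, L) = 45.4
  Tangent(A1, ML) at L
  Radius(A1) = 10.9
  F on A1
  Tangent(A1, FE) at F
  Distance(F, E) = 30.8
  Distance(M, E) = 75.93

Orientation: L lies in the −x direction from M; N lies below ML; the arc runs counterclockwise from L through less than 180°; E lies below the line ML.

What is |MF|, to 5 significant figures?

55.865

Checks: |NF| = 10.90 ✓; ∠(NF, FE) = 90.00° ✓; |FE| = 30.80 ✓; |ME| = 75.93 ✓.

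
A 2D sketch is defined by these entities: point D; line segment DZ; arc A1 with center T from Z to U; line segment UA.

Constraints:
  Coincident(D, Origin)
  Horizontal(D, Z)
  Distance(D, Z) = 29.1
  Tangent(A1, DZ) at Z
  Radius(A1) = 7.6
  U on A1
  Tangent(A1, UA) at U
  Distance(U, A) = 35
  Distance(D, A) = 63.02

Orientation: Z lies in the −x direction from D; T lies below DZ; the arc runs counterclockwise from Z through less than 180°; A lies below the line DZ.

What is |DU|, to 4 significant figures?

35.96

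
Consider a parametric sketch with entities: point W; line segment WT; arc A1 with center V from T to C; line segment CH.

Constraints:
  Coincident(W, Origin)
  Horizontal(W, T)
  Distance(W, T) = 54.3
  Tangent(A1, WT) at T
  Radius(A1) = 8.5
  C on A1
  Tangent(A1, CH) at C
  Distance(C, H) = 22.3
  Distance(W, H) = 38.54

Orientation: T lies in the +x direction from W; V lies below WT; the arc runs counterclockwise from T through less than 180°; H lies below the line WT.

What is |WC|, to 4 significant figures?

48.01

Checks: W = (0.00, 0.00) ✓; W.y = 0.00, T.y = 0.00 ✓; |VC| = 8.500 ✓; ∠(VC, CH) = 90.00° ✓; |CH| = 22.30 ✓; |WH| = 38.54 ✓.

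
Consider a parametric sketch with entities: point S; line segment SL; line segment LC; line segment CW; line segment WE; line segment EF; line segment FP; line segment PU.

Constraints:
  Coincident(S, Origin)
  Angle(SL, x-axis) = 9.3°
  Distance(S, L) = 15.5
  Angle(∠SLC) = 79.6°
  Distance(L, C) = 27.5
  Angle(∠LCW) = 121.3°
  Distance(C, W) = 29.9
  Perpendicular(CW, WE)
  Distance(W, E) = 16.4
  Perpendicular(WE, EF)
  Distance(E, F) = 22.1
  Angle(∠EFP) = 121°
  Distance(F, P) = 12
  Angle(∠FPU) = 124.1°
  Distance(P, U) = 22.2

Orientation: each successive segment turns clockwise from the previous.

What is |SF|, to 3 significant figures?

14.7

The perpendicularity gives WE at right angles to CW, so WE runs at 120°; with |WE| = 16.4, E = (-19.3, -25.9). WE ⟂ EF, so EF runs at 30.2°; with |EF| = 22.1, F = (-0.223, -14.7). Then |SF| = |F − S| = 14.7.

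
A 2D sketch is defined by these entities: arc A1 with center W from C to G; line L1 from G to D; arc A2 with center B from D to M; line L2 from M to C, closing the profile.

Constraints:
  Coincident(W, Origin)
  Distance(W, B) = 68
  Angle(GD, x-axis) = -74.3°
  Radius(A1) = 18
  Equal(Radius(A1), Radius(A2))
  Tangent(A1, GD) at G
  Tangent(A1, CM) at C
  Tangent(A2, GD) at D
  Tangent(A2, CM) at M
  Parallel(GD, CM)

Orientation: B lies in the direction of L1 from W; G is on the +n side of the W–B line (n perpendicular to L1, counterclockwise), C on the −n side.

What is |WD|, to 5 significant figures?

70.342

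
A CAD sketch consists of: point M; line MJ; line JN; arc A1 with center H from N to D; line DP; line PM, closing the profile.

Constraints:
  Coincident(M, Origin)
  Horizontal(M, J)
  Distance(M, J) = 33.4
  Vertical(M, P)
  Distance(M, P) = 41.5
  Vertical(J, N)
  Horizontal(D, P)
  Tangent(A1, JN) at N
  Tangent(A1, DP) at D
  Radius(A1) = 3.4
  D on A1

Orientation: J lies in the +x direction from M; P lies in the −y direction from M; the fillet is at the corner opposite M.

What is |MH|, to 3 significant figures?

48.5

MP is vertical with |MP| = 41.5 and P on the −y side, so P = (0.00, -41.5). The virtual corner opposite M is at (33.4, -41.5). A1 meets JN tangentially, so HN is at right angles to JN and A1 meets DP tangentially, so HD is at right angles to DP, with radius 3.4, so the center H sits 3.4 in from both sides at H = (30.0, -38.1). Then |MH| = |H − M| = 48.5.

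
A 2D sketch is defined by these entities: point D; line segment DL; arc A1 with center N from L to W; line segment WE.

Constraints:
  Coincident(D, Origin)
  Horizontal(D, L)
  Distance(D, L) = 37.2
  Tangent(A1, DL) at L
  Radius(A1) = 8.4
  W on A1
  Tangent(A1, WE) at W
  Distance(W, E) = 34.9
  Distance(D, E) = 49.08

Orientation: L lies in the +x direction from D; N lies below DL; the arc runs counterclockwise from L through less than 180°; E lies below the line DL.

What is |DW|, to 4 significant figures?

29.81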